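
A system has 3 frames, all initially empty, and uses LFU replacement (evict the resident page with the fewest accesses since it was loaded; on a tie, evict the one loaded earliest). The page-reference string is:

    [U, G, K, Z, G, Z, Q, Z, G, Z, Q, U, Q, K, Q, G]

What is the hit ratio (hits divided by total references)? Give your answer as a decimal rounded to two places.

U → fault, frames {U}
G → fault, frames {U,G}
K → fault, frames {U,G,K}
Z → fault, evict U, frames {G,K,Z}
G → hit
Z → hit
Q → fault, evict K, frames {G,Z,Q}
Z → hit
G → hit
Z → hit
Q → hit
U → fault, evict Q, frames {G,Z,U}
Q → fault, evict U, frames {G,Z,Q}
K → fault, evict Q, frames {G,Z,K}
Q → fault, evict K, frames {G,Z,Q}
G → hit
Hits: 7 of 16 references → 7/16 = 0.4375.

0.44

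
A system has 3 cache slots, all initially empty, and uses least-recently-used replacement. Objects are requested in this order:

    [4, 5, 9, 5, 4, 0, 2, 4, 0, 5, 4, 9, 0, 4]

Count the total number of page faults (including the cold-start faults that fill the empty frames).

4: miss, frames [4]
5: miss, frames [4, 5]
9: miss, frames [4, 5, 9]
5: hit
4: hit
0: miss, evict 9, frames [5, 4, 0]
2: miss, evict 5, frames [4, 0, 2]
4: hit
0: hit
5: miss, evict 2, frames [4, 0, 5]
4: hit
9: miss, evict 0, frames [5, 4, 9]
0: miss, evict 5, frames [4, 9, 0]
4: hit
Page faults: 8.

8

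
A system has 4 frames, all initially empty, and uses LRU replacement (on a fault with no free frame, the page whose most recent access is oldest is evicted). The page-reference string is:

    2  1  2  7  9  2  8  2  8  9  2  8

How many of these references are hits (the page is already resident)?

2 → miss, frames {2}
1 → miss, frames {2,1}
2 → hit
7 → miss, frames {1,2,7}
9 → miss, frames {1,2,7,9}
2 → hit
8 → miss, evict 1, frames {7,9,2,8}
2 → hit
8 → hit
9 → hit
2 → hit
8 → hit
Hits: 7.

7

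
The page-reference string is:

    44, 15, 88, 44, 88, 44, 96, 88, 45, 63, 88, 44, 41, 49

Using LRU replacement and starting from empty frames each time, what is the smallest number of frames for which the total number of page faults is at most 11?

3

f=1: 14 faults
f=2: 12 faults
f=3: 9 faults
f=4: 9 faults
f=5: 8 faults
f=6: 8 faults
f=7: 8 faults
f=8: 8 faults
Smallest f with faults ≤ 11 is 3.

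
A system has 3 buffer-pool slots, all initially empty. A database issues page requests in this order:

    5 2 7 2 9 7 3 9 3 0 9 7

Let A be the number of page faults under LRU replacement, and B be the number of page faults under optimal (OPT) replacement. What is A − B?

1

Under LRU: F F F . F . F . . F . F → 7 faults.
Under OPT: F F F . F . F . . F . . → 6 faults.
A − B = 7 − 6 = 1.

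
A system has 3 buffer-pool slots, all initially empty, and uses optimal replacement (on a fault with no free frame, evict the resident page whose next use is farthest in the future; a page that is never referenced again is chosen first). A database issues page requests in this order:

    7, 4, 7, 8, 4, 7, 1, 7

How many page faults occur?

4

7 → miss, frames {7}
4 → miss, frames {7,4}
7 → hit
8 → miss, frames {7,4,8}
4 → hit
7 → hit
1 → miss, evict 8, frames {7,4,1}
7 → hit
Page faults: 4.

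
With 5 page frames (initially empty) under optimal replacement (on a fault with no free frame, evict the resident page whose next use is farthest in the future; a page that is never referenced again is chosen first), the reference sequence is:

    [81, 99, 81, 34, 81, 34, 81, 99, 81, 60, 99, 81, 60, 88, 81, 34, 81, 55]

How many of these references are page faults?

81 -> miss, frames [81]
99 -> miss, frames [81, 99]
81 -> hit
34 -> miss, frames [81, 99, 34]
81 -> hit
34 -> hit
81 -> hit
99 -> hit
81 -> hit
60 -> miss, frames [81, 99, 34, 60]
99 -> hit
81 -> hit
60 -> hit
88 -> miss, frames [81, 99, 34, 60, 88]
81 -> hit
34 -> hit
81 -> hit
55 -> miss, evict 88, frames [81, 99, 34, 60, 55]
Page faults: 6.

6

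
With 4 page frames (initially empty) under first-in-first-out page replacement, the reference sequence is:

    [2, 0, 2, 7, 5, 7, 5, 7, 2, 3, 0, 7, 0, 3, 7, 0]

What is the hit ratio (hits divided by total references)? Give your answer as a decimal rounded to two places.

2 -> fault, frames [2]
0 -> fault, frames [2, 0]
2 -> hit
7 -> fault, frames [2, 0, 7]
5 -> fault, frames [2, 0, 7, 5]
7 -> hit
5 -> hit
7 -> hit
2 -> hit
3 -> fault, evict 2, frames [0, 7, 5, 3]
0 -> hit
7 -> hit
0 -> hit
3 -> hit
7 -> hit
0 -> hit
Hits: 11 of 16 references → 11/16 = 0.6875.

0.69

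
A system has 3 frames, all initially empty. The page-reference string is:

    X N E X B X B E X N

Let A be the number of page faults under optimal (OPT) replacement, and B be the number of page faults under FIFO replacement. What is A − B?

Under OPT: F F F . F . . . . F → 5 faults.
Under FIFO: F F F . F F . . . F → 6 faults.
A − B = 5 − 6 = -1.

-1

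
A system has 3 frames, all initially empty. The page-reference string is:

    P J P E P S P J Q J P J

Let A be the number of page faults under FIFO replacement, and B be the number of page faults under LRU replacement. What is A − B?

Under FIFO: F F . F . F F F F . . . → 7 faults.
Under LRU: F F . F . F . F F . . . → 6 faults.
A − B = 7 − 6 = 1.

1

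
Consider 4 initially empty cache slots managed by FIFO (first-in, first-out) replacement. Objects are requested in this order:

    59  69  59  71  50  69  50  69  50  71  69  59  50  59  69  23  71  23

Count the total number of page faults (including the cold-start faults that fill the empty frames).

59 → fault, frames (59)
69 → fault, frames (59 69)
59 → hit
71 → fault, frames (59 69 71)
50 → fault, frames (59 69 71 50)
69 → hit
50 → hit
69 → hit
50 → hit
71 → hit
69 → hit
59 → hit
50 → hit
59 → hit
69 → hit
23 → fault, evict 59, frames (69 71 50 23)
71 → hit
23 → hit
Page faults: 5.

5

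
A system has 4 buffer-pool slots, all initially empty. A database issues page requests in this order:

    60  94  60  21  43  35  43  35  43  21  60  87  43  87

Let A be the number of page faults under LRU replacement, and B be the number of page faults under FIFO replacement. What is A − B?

Under LRU: F F . F F F . . . . . F . . → 6 faults.
Under FIFO: F F . F F F . . . . F F . . → 7 faults.
A − B = 6 − 7 = -1.

-1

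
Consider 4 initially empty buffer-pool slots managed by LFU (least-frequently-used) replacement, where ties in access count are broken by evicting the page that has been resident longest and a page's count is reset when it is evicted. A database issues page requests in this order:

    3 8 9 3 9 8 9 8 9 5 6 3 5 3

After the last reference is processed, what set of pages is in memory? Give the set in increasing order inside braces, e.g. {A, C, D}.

{3, 5, 8, 9}

3: miss, frames (3)
8: miss, frames (3 8)
9: miss, frames (3 8 9)
3: hit
9: hit
8: hit
9: hit
8: hit
9: hit
5: miss, frames (3 8 9 5)
6: miss, evict 5, frames (3 8 9 6)
3: hit
5: miss, evict 6, frames (3 8 9 5)
3: hit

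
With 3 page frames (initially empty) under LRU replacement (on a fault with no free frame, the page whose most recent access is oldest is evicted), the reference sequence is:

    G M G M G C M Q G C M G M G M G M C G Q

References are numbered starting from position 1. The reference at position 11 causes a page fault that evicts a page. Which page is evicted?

pos 1: G → miss, frames {G}
pos 2: M → miss, frames {G,M}
pos 3: G → hit
pos 4: M → hit
pos 5: G → hit
pos 6: C → miss, frames {M,G,C}
pos 7: M → hit
pos 8: Q → miss, evict G, frames {C,M,Q}
pos 9: G → miss, evict C, frames {M,Q,G}
pos 10: C → miss, evict M, frames {Q,G,C}
pos 11: M → miss, evict Q, frames {G,C,M}
At position 11, page Q is evicted.

Q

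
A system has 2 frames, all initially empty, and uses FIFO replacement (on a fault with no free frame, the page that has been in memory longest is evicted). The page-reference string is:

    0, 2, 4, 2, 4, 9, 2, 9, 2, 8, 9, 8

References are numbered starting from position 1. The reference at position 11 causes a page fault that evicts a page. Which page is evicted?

pos 1: 0 -> miss, frames {0}
pos 2: 2 -> miss, frames {0,2}
pos 3: 4 -> miss, evict 0, frames {2,4}
pos 4: 2 -> hit
pos 5: 4 -> hit
pos 6: 9 -> miss, evict 2, frames {4,9}
pos 7: 2 -> miss, evict 4, frames {9,2}
pos 8: 9 -> hit
pos 9: 2 -> hit
pos 10: 8 -> miss, evict 9, frames {2,8}
pos 11: 9 -> miss, evict 2, frames {8,9}
At position 11, page 2 is evicted.

2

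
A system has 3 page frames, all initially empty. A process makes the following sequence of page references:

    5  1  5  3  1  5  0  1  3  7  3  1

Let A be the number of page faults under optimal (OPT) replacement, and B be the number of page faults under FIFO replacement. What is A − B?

-1

Under OPT: F F . F . . F . . F . . → 5 faults.
Under FIFO: F F . F . . F . . F . F → 6 faults.
A − B = 5 − 6 = -1.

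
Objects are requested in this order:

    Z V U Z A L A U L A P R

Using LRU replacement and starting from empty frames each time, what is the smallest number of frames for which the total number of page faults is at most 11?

f=1: 12 faults
f=2: 11 faults
f=3: 8 faults
f=4: 7 faults
f=5: 7 faults
f=6: 7 faults
f=7: 7 faults
Smallest f with faults ≤ 11 is 2.

2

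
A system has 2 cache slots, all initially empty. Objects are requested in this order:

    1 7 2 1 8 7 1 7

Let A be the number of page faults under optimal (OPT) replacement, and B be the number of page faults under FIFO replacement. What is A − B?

-2

Under OPT: F F F . F F . . → 5 faults.
Under FIFO: F F F F F F F . → 7 faults.
A − B = 5 − 7 = -2.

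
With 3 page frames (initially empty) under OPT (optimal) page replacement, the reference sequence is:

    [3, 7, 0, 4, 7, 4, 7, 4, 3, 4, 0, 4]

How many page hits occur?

3: miss, frames (3)
7: miss, frames (3 7)
0: miss, frames (3 7 0)
4: miss, evict 0, frames (3 7 4)
7: hit
4: hit
7: hit
4: hit
3: hit
4: hit
0: miss, evict 7, frames (3 4 0)
4: hit
Hits: 7.

7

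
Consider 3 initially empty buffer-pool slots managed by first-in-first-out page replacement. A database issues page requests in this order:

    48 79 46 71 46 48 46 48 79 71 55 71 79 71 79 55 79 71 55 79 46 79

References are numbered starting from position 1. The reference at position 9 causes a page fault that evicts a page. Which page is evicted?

46

pos 1: 48 → fault, frames (48)
pos 2: 79 → fault, frames (48 79)
pos 3: 46 → fault, frames (48 79 46)
pos 4: 71 → fault, evict 48, frames (79 46 71)
pos 5: 46 → hit
pos 6: 48 → fault, evict 79, frames (46 71 48)
pos 7: 46 → hit
pos 8: 48 → hit
pos 9: 79 → fault, evict 46, frames (71 48 79)
At position 9, page 46 is evicted.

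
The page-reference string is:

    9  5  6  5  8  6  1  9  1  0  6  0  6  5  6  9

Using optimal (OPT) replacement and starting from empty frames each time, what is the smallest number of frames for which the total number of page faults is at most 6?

f=1: 16 faults
f=2: 10 faults
f=3: 7 faults
f=4: 6 faults
f=5: 6 faults
f=6: 6 faults
Smallest f with faults ≤ 6 is 4.

4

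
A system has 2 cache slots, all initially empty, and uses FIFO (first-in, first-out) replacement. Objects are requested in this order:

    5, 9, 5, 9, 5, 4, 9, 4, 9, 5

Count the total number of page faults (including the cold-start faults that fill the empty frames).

4

5 → fault, frames [5]
9 → fault, frames [5, 9]
5 → hit
9 → hit
5 → hit
4 → fault, evict 5, frames [9, 4]
9 → hit
4 → hit
9 → hit
5 → fault, evict 9, frames [4, 5]
Page faults: 4.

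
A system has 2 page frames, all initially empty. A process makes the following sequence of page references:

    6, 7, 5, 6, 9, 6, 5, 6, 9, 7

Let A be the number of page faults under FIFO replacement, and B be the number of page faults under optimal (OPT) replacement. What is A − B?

Under FIFO: F F F F F . F F F F → 9 faults.
Under OPT: F F F . F . F . F F → 7 faults.
A − B = 9 − 7 = 2.

2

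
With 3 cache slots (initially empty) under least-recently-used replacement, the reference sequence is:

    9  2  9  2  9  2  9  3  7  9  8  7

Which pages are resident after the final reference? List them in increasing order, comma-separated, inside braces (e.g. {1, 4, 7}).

9 -> miss, frames {9}
2 -> miss, frames {9,2}
9 -> hit
2 -> hit
9 -> hit
2 -> hit
9 -> hit
3 -> miss, frames {2,9,3}
7 -> miss, evict 2, frames {9,3,7}
9 -> hit
8 -> miss, evict 3, frames {7,9,8}
7 -> hit

{7, 8, 9}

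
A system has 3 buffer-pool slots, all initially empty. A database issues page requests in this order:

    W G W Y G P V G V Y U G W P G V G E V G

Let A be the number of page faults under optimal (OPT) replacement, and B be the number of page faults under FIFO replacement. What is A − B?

-4

Under OPT: F F . F . F F . . . F . F F . . . F . . → 9 faults.
Under FIFO: F F . F . F F F . F F . F F F F . F . . → 13 faults.
A − B = 9 − 13 = -4.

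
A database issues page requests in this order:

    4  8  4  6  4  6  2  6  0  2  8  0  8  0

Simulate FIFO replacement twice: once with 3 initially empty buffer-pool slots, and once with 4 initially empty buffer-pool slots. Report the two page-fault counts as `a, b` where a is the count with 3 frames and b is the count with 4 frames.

6, 5

3 frames: F F . F . . F . F . F . . . → 6 faults.
4 frames: F F . F . . F . F . . . . . → 5 faults.
5 < 6: adding a frame reduced faults, as is typical.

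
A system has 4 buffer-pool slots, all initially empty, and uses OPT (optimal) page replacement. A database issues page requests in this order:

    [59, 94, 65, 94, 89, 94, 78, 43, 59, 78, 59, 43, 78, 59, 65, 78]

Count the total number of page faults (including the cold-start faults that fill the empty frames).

59 → fault, frames [59]
94 → fault, frames [59, 94]
65 → fault, frames [59, 94, 65]
94 → hit
89 → fault, frames [59, 94, 65, 89]
94 → hit
78 → fault, evict 89, frames [59, 94, 65, 78]
43 → fault, evict 94, frames [59, 65, 78, 43]
59 → hit
78 → hit
59 → hit
43 → hit
78 → hit
59 → hit
65 → hit
78 → hit
Page faults: 6.

6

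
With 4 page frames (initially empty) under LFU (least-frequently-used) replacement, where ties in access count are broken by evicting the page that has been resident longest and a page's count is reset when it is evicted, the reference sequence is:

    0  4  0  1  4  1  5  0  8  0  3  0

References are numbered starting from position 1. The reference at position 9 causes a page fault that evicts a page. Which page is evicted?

pos 1: 0 → miss, frames (0)
pos 2: 4 → miss, frames (0 4)
pos 3: 0 → hit
pos 4: 1 → miss, frames (0 4 1)
pos 5: 4 → hit
pos 6: 1 → hit
pos 7: 5 → miss, frames (0 4 1 5)
pos 8: 0 → hit
pos 9: 8 → miss, evict 5, frames (0 4 1 8)
At position 9, page 5 is evicted.

5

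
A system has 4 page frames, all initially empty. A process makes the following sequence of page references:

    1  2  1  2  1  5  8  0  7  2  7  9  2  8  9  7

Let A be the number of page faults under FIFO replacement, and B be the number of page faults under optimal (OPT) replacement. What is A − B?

Under FIFO: F F . . . F F F F F . F . F . . → 9 faults.
Under OPT: F F . . . F F F F . . F . . . . → 7 faults.
A − B = 9 − 7 = 2.

2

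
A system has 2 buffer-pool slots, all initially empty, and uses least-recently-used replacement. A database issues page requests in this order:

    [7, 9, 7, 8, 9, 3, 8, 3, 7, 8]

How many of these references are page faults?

8

7 → fault, frames {7}
9 → fault, frames {7,9}
7 → hit
8 → fault, evict 9, frames {7,8}
9 → fault, evict 7, frames {8,9}
3 → fault, evict 8, frames {9,3}
8 → fault, evict 9, frames {3,8}
3 → hit
7 → fault, evict 8, frames {3,7}
8 → fault, evict 3, frames {7,8}
Page faults: 8.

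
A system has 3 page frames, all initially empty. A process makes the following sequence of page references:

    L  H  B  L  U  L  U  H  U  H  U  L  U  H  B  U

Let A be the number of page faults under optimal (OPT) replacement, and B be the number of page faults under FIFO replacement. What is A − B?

Under OPT: F F F . F . . . . . . . . . F . → 5 faults.
Under FIFO: F F F . F F . F . . . . . . F F → 8 faults.
A − B = 5 − 8 = -3.

-3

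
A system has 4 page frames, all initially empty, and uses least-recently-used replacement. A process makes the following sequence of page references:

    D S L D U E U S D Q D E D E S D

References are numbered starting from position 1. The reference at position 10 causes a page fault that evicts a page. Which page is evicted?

E

pos 1: D → fault, frames (D)
pos 2: S → fault, frames (D S)
pos 3: L → fault, frames (D S L)
pos 4: D → hit
pos 5: U → fault, frames (S L D U)
pos 6: E → fault, evict S, frames (L D U E)
pos 7: U → hit
pos 8: S → fault, evict L, frames (D E U S)
pos 9: D → hit
pos 10: Q → fault, evict E, frames (U S D Q)
At position 10, page E is evicted.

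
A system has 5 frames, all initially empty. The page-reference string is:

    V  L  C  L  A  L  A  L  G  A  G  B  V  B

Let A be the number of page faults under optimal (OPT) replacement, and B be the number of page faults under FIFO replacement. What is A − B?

-1

Under OPT: F F F . F . . . F . . F . . → 6 faults.
Under FIFO: F F F . F . . . F . . F F . → 7 faults.
A − B = 6 − 7 = -1.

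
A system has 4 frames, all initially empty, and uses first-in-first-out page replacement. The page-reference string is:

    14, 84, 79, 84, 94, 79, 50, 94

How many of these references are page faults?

14 → fault, frames (14)
84 → fault, frames (14 84)
79 → fault, frames (14 84 79)
84 → hit
94 → fault, frames (14 84 79 94)
79 → hit
50 → fault, evict 14, frames (84 79 94 50)
94 → hit
Page faults: 5.

5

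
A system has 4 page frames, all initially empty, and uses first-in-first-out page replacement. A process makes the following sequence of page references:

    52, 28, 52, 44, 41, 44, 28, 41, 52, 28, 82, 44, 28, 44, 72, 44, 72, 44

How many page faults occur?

6

52 → fault, frames [52]
28 → fault, frames [52, 28]
52 → hit
44 → fault, frames [52, 28, 44]
41 → fault, frames [52, 28, 44, 41]
44 → hit
28 → hit
41 → hit
52 → hit
28 → hit
82 → fault, evict 52, frames [28, 44, 41, 82]
44 → hit
28 → hit
44 → hit
72 → fault, evict 28, frames [44, 41, 82, 72]
44 → hit
72 → hit
44 → hit
Page faults: 6.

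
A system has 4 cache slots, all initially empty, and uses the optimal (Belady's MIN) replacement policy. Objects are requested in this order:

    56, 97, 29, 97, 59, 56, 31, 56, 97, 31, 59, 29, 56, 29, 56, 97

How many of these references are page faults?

6

56 → fault, frames [56]
97 → fault, frames [56, 97]
29 → fault, frames [56, 97, 29]
97 → hit
59 → fault, frames [56, 97, 29, 59]
56 → hit
31 → fault, evict 29, frames [56, 97, 59, 31]
56 → hit
97 → hit
31 → hit
59 → hit
29 → fault, evict 31, frames [56, 97, 59, 29]
56 → hit
29 → hit
56 → hit
97 → hit
Page faults: 6.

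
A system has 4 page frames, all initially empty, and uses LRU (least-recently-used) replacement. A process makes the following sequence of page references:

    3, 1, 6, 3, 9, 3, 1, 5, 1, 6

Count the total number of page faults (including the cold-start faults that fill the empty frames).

3 -> miss, frames [3]
1 -> miss, frames [3, 1]
6 -> miss, frames [3, 1, 6]
3 -> hit
9 -> miss, frames [1, 6, 3, 9]
3 -> hit
1 -> hit
5 -> miss, evict 6, frames [9, 3, 1, 5]
1 -> hit
6 -> miss, evict 9, frames [3, 5, 1, 6]
Page faults: 6.

6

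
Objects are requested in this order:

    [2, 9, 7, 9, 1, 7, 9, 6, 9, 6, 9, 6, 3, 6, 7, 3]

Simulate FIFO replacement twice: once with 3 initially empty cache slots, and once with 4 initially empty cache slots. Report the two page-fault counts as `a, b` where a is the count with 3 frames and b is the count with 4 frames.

3 frames: F F F . F . . F F . . . F . F . → 8 faults.
4 frames: F F F . F . . F . . . . F . . . → 6 faults.
6 < 8: adding a frame reduced faults, as is typical.

8, 6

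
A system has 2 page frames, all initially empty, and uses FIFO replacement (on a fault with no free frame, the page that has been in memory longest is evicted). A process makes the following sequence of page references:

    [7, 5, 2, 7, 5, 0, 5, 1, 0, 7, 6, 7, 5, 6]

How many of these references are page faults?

10

7 → miss, frames {7}
5 → miss, frames {7,5}
2 → miss, evict 7, frames {5,2}
7 → miss, evict 5, frames {2,7}
5 → miss, evict 2, frames {7,5}
0 → miss, evict 7, frames {5,0}
5 → hit
1 → miss, evict 5, frames {0,1}
0 → hit
7 → miss, evict 0, frames {1,7}
6 → miss, evict 1, frames {7,6}
7 → hit
5 → miss, evict 7, frames {6,5}
6 → hit
Page faults: 10.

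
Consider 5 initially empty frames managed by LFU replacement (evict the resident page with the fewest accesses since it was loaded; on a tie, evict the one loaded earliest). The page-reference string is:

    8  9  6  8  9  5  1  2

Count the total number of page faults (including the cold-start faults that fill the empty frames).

6

8 -> miss, frames (8)
9 -> miss, frames (8 9)
6 -> miss, frames (8 9 6)
8 -> hit
9 -> hit
5 -> miss, frames (8 9 6 5)
1 -> miss, frames (8 9 6 5 1)
2 -> miss, evict 6, frames (8 9 5 1 2)
Page faults: 6.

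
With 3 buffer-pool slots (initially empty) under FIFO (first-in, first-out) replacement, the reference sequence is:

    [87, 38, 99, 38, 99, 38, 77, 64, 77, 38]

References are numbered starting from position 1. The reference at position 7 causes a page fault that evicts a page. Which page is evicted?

pos 1: 87: fault, frames [87]
pos 2: 38: fault, frames [87, 38]
pos 3: 99: fault, frames [87, 38, 99]
pos 4: 38: hit
pos 5: 99: hit
pos 6: 38: hit
pos 7: 77: fault, evict 87, frames [38, 99, 77]
At position 7, page 87 is evicted.

87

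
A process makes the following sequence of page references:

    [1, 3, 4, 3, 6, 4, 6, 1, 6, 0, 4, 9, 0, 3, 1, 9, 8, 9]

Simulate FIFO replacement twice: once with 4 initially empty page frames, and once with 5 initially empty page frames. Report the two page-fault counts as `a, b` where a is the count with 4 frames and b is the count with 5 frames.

4 frames: F F F . F . . . . F . F . F F . F . → 9 faults.
5 frames: F F F . F . . . . F . F . . F . F . → 8 faults.
8 < 9: adding a frame reduced faults, as is typical.

9, 8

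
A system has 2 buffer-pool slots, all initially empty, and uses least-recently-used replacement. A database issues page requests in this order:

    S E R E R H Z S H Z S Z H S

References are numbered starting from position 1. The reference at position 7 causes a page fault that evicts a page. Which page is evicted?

R

pos 1: S: miss, frames {S}
pos 2: E: miss, frames {S,E}
pos 3: R: miss, evict S, frames {E,R}
pos 4: E: hit
pos 5: R: hit
pos 6: H: miss, evict E, frames {R,H}
pos 7: Z: miss, evict R, frames {H,Z}
At position 7, page R is evicted.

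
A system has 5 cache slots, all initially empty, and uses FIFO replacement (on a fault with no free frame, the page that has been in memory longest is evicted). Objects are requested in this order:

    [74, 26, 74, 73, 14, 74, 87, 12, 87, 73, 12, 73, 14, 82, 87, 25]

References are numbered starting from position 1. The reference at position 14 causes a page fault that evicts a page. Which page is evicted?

26

pos 1: 74: miss, frames {74}
pos 2: 26: miss, frames {74,26}
pos 3: 74: hit
pos 4: 73: miss, frames {74,26,73}
pos 5: 14: miss, frames {74,26,73,14}
pos 6: 74: hit
pos 7: 87: miss, frames {74,26,73,14,87}
pos 8: 12: miss, evict 74, frames {26,73,14,87,12}
pos 9: 87: hit
pos 10: 73: hit
pos 11: 12: hit
pos 12: 73: hit
pos 13: 14: hit
pos 14: 82: miss, evict 26, frames {73,14,87,12,82}
At position 14, page 26 is evicted.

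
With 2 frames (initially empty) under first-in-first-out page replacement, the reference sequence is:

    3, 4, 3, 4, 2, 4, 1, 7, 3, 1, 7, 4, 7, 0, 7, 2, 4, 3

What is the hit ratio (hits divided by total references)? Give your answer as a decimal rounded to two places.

0.22

3 -> miss, frames [3]
4 -> miss, frames [3, 4]
3 -> hit
4 -> hit
2 -> miss, evict 3, frames [4, 2]
4 -> hit
1 -> miss, evict 4, frames [2, 1]
7 -> miss, evict 2, frames [1, 7]
3 -> miss, evict 1, frames [7, 3]
1 -> miss, evict 7, frames [3, 1]
7 -> miss, evict 3, frames [1, 7]
4 -> miss, evict 1, frames [7, 4]
7 -> hit
0 -> miss, evict 7, frames [4, 0]
7 -> miss, evict 4, frames [0, 7]
2 -> miss, evict 0, frames [7, 2]
4 -> miss, evict 7, frames [2, 4]
3 -> miss, evict 2, frames [4, 3]
Hits: 4 of 18 references → 4/18 = 0.2222.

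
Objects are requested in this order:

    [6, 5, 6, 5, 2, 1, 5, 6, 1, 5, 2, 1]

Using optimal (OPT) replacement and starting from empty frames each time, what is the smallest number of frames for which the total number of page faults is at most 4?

4

f=1: 12 faults
f=2: 7 faults
f=3: 5 faults
f=4: 4 faults
Smallest f with faults ≤ 4 is 4.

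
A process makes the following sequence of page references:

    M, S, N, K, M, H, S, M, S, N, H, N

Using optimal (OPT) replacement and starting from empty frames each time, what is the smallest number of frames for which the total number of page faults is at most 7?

f=1: 12 faults
f=2: 8 faults
f=3: 6 faults
f=4: 5 faults
f=5: 5 faults
Smallest f with faults ≤ 7 is 3.

3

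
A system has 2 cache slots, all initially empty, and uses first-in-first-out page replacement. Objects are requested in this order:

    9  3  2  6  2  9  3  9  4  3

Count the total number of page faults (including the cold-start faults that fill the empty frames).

9 -> miss, frames (9)
3 -> miss, frames (9 3)
2 -> miss, evict 9, frames (3 2)
6 -> miss, evict 3, frames (2 6)
2 -> hit
9 -> miss, evict 2, frames (6 9)
3 -> miss, evict 6, frames (9 3)
9 -> hit
4 -> miss, evict 9, frames (3 4)
3 -> hit
Page faults: 7.

7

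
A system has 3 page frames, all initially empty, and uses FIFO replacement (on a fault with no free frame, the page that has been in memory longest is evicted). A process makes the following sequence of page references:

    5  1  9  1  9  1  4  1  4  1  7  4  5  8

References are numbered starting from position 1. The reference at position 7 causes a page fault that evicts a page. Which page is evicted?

5

pos 1: 5 → miss, frames (5)
pos 2: 1 → miss, frames (5 1)
pos 3: 9 → miss, frames (5 1 9)
pos 4: 1 → hit
pos 5: 9 → hit
pos 6: 1 → hit
pos 7: 4 → miss, evict 5, frames (1 9 4)
At position 7, page 5 is evicted.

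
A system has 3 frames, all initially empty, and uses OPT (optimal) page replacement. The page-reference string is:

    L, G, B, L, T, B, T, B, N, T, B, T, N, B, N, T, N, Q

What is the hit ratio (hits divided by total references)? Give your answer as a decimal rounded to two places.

L -> miss, frames {L}
G -> miss, frames {L,G}
B -> miss, frames {L,G,B}
L -> hit
T -> miss, evict G, frames {L,B,T}
B -> hit
T -> hit
B -> hit
N -> miss, evict L, frames {B,T,N}
T -> hit
B -> hit
T -> hit
N -> hit
B -> hit
N -> hit
T -> hit
N -> hit
Q -> miss, evict N, frames {B,T,Q}
Hits: 12 of 18 references → 12/18 = 0.6667.

0.67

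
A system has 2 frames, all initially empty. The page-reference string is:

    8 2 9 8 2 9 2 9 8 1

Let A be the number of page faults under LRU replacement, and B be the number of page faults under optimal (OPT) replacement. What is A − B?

Under LRU: F F F F F F . . F F → 8 faults.
Under OPT: F F F . F . . . F F → 6 faults.
A − B = 8 − 6 = 2.

2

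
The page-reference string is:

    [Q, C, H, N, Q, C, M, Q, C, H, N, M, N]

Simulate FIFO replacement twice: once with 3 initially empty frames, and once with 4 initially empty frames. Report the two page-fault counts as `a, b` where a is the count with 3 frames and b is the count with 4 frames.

9, 10

3 frames: F F F F F F F . . F F . . → 9 faults.
4 frames: F F F F . . F F F F F F . → 10 faults.
10 > 9: adding a frame increased faults — Belady's anomaly.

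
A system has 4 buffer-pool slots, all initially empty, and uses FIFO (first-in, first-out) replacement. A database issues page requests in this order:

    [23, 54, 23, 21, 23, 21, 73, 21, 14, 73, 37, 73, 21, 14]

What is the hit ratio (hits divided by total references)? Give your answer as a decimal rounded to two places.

23 → miss, frames {23}
54 → miss, frames {23,54}
23 → hit
21 → miss, frames {23,54,21}
23 → hit
21 → hit
73 → miss, frames {23,54,21,73}
21 → hit
14 → miss, evict 23, frames {54,21,73,14}
73 → hit
37 → miss, evict 54, frames {21,73,14,37}
73 → hit
21 → hit
14 → hit
Hits: 8 of 14 references → 8/14 = 0.5714.

0.57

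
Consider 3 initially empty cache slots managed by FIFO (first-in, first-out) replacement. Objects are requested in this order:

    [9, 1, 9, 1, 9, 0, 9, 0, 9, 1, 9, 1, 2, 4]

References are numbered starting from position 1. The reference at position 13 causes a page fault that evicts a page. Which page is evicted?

9

pos 1: 9: miss, frames {9}
pos 2: 1: miss, frames {9,1}
pos 3: 9: hit
pos 4: 1: hit
pos 5: 9: hit
pos 6: 0: miss, frames {9,1,0}
pos 7: 9: hit
pos 8: 0: hit
pos 9: 9: hit
pos 10: 1: hit
pos 11: 9: hit
pos 12: 1: hit
pos 13: 2: miss, evict 9, frames {1,0,2}
At position 13, page 9 is evicted.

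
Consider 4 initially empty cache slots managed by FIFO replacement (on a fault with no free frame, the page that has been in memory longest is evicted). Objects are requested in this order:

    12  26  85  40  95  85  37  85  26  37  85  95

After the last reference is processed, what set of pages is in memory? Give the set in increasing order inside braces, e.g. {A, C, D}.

{26, 37, 85, 95}

12 → miss, frames {12}
26 → miss, frames {12,26}
85 → miss, frames {12,26,85}
40 → miss, frames {12,26,85,40}
95 → miss, evict 12, frames {26,85,40,95}
85 → hit
37 → miss, evict 26, frames {85,40,95,37}
85 → hit
26 → miss, evict 85, frames {40,95,37,26}
37 → hit
85 → miss, evict 40, frames {95,37,26,85}
95 → hit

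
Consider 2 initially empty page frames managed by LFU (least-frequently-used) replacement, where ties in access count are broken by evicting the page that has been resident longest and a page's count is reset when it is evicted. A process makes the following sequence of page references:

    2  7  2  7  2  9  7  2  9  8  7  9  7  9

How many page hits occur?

2 -> fault, frames [2]
7 -> fault, frames [2, 7]
2 -> hit
7 -> hit
2 -> hit
9 -> fault, evict 7, frames [2, 9]
7 -> fault, evict 9, frames [2, 7]
2 -> hit
9 -> fault, evict 7, frames [2, 9]
8 -> fault, evict 9, frames [2, 8]
7 -> fault, evict 8, frames [2, 7]
9 -> fault, evict 7, frames [2, 9]
7 -> fault, evict 9, frames [2, 7]
9 -> fault, evict 7, frames [2, 9]
Hits: 4.

4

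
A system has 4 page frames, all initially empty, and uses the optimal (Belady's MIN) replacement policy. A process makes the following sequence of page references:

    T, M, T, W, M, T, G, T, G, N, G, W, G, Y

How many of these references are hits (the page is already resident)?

8

T → fault, frames (T)
M → fault, frames (T M)
T → hit
W → fault, frames (T M W)
M → hit
T → hit
G → fault, frames (T M W G)
T → hit
G → hit
N → fault, evict M, frames (T W G N)
G → hit
W → hit
G → hit
Y → fault, evict N, frames (T W G Y)
Hits: 8.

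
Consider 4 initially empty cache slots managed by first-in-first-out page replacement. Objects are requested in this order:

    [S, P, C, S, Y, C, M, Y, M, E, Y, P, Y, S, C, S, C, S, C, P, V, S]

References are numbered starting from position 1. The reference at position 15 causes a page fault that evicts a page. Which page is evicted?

pos 1: S: miss, frames (S)
pos 2: P: miss, frames (S P)
pos 3: C: miss, frames (S P C)
pos 4: S: hit
pos 5: Y: miss, frames (S P C Y)
pos 6: C: hit
pos 7: M: miss, evict S, frames (P C Y M)
pos 8: Y: hit
pos 9: M: hit
pos 10: E: miss, evict P, frames (C Y M E)
pos 11: Y: hit
pos 12: P: miss, evict C, frames (Y M E P)
pos 13: Y: hit
pos 14: S: miss, evict Y, frames (M E P S)
pos 15: C: miss, evict M, frames (E P S C)
At position 15, page M is evicted.

M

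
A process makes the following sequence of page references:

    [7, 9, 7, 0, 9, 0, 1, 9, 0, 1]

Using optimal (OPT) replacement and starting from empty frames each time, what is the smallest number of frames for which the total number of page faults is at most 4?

3

f=1: 10 faults
f=2: 5 faults
f=3: 4 faults
f=4: 4 faults
Smallest f with faults ≤ 4 is 3.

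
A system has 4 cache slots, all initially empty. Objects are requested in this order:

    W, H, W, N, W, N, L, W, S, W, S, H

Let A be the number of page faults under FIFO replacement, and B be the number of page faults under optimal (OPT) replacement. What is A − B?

2

Under FIFO: F F . F . . F . F F . F → 7 faults.
Under OPT: F F . F . . F . F . . . → 5 faults.
A − B = 7 − 5 = 2.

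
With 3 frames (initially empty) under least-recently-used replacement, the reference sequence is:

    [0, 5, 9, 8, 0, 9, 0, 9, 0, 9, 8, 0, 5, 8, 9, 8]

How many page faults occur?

7

0 → fault, frames {0}
5 → fault, frames {0,5}
9 → fault, frames {0,5,9}
8 → fault, evict 0, frames {5,9,8}
0 → fault, evict 5, frames {9,8,0}
9 → hit
0 → hit
9 → hit
0 → hit
9 → hit
8 → hit
0 → hit
5 → fault, evict 9, frames {8,0,5}
8 → hit
9 → fault, evict 0, frames {5,8,9}
8 → hit
Page faults: 7.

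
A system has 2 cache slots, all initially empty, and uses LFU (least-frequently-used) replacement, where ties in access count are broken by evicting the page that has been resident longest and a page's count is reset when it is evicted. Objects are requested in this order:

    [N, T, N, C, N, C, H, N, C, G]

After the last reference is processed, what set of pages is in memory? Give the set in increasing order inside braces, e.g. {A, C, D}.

N → fault, frames (N)
T → fault, frames (N T)
N → hit
C → fault, evict T, frames (N C)
N → hit
C → hit
H → fault, evict C, frames (N H)
N → hit
C → fault, evict H, frames (N C)
G → fault, evict C, frames (N G)

{G, N}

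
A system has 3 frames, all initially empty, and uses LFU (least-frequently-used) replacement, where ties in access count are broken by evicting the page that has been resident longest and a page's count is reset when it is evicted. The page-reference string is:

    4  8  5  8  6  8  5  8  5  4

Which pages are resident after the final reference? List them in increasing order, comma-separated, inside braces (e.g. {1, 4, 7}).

4: miss, frames {4}
8: miss, frames {4,8}
5: miss, frames {4,8,5}
8: hit
6: miss, evict 4, frames {8,5,6}
8: hit
5: hit
8: hit
5: hit
4: miss, evict 6, frames {8,5,4}

{4, 5, 8}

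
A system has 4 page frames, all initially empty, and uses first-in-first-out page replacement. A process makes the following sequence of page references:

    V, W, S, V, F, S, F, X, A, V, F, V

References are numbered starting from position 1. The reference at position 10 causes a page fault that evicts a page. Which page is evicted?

S

pos 1: V → miss, frames {V}
pos 2: W → miss, frames {V,W}
pos 3: S → miss, frames {V,W,S}
pos 4: V → hit
pos 5: F → miss, frames {V,W,S,F}
pos 6: S → hit
pos 7: F → hit
pos 8: X → miss, evict V, frames {W,S,F,X}
pos 9: A → miss, evict W, frames {S,F,X,A}
pos 10: V → miss, evict S, frames {F,X,A,V}
At position 10, page S is evicted.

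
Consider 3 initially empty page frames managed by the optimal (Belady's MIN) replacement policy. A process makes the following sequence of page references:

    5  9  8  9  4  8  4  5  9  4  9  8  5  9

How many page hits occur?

8

5 → miss, frames (5)
9 → miss, frames (5 9)
8 → miss, frames (5 9 8)
9 → hit
4 → miss, evict 9, frames (5 8 4)
8 → hit
4 → hit
5 → hit
9 → miss, evict 5, frames (8 4 9)
4 → hit
9 → hit
8 → hit
5 → miss, evict 4, frames (8 9 5)
9 → hit
Hits: 8.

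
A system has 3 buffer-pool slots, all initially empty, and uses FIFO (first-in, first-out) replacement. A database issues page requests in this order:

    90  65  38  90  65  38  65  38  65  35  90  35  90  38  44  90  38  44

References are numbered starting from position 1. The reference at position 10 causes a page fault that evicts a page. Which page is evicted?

90

pos 1: 90: fault, frames {90}
pos 2: 65: fault, frames {90,65}
pos 3: 38: fault, frames {90,65,38}
pos 4: 90: hit
pos 5: 65: hit
pos 6: 38: hit
pos 7: 65: hit
pos 8: 38: hit
pos 9: 65: hit
pos 10: 35: fault, evict 90, frames {65,38,35}
At position 10, page 90 is evicted.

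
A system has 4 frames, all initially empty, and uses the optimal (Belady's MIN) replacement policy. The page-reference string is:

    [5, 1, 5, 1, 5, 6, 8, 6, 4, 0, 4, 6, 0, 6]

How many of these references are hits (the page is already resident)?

8

5 -> fault, frames [5]
1 -> fault, frames [5, 1]
5 -> hit
1 -> hit
5 -> hit
6 -> fault, frames [5, 1, 6]
8 -> fault, frames [5, 1, 6, 8]
6 -> hit
4 -> fault, evict 8, frames [5, 1, 6, 4]
0 -> fault, evict 1, frames [5, 6, 4, 0]
4 -> hit
6 -> hit
0 -> hit
6 -> hit
Hits: 8.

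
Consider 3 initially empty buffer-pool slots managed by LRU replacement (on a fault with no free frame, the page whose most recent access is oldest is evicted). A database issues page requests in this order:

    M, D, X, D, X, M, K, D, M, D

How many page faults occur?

M -> miss, frames [M]
D -> miss, frames [M, D]
X -> miss, frames [M, D, X]
D -> hit
X -> hit
M -> hit
K -> miss, evict D, frames [X, M, K]
D -> miss, evict X, frames [M, K, D]
M -> hit
D -> hit
Page faults: 5.

5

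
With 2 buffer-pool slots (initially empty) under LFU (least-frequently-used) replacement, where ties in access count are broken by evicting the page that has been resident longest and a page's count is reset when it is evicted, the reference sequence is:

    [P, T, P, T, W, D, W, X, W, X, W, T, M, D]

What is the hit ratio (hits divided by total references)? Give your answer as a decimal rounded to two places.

P: miss, frames (P)
T: miss, frames (P T)
P: hit
T: hit
W: miss, evict P, frames (T W)
D: miss, evict W, frames (T D)
W: miss, evict D, frames (T W)
X: miss, evict W, frames (T X)
W: miss, evict X, frames (T W)
X: miss, evict W, frames (T X)
W: miss, evict X, frames (T W)
T: hit
M: miss, evict W, frames (T M)
D: miss, evict M, frames (T D)
Hits: 3 of 14 references → 3/14 = 0.2143.

0.21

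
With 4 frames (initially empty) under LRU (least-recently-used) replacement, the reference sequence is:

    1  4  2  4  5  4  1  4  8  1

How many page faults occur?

5

1 -> fault, frames [1]
4 -> fault, frames [1, 4]
2 -> fault, frames [1, 4, 2]
4 -> hit
5 -> fault, frames [1, 2, 4, 5]
4 -> hit
1 -> hit
4 -> hit
8 -> fault, evict 2, frames [5, 1, 4, 8]
1 -> hit
Page faults: 5.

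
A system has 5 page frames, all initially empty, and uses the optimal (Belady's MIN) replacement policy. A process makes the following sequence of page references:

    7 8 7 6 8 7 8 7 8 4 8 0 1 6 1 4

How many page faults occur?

7 → fault, frames (7)
8 → fault, frames (7 8)
7 → hit
6 → fault, frames (7 8 6)
8 → hit
7 → hit
8 → hit
7 → hit
8 → hit
4 → fault, frames (7 8 6 4)
8 → hit
0 → fault, frames (7 8 6 4 0)
1 → fault, evict 0, frames (7 8 6 4 1)
6 → hit
1 → hit
4 → hit
Page faults: 6.

6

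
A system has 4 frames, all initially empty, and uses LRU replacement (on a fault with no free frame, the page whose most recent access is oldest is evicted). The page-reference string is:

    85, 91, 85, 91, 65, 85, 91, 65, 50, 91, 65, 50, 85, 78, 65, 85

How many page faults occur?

5

85: fault, frames [85]
91: fault, frames [85, 91]
85: hit
91: hit
65: fault, frames [85, 91, 65]
85: hit
91: hit
65: hit
50: fault, frames [85, 91, 65, 50]
91: hit
65: hit
50: hit
85: hit
78: fault, evict 91, frames [65, 50, 85, 78]
65: hit
85: hit
Page faults: 5.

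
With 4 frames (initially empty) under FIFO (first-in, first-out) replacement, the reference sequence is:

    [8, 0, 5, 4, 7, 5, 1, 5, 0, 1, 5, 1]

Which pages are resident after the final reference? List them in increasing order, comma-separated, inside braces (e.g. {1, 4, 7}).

8 -> fault, frames (8)
0 -> fault, frames (8 0)
5 -> fault, frames (8 0 5)
4 -> fault, frames (8 0 5 4)
7 -> fault, evict 8, frames (0 5 4 7)
5 -> hit
1 -> fault, evict 0, frames (5 4 7 1)
5 -> hit
0 -> fault, evict 5, frames (4 7 1 0)
1 -> hit
5 -> fault, evict 4, frames (7 1 0 5)
1 -> hit

{0, 1, 5, 7}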